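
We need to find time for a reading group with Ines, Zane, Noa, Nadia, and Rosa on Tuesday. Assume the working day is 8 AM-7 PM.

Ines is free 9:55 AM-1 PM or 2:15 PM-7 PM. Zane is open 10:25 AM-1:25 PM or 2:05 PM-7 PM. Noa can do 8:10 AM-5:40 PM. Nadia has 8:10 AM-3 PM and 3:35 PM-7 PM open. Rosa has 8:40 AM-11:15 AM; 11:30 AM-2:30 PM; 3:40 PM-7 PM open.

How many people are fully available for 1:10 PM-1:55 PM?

3

Noa, Nadia, and Rosa can make the full 13:10-13:55 slot — that's 3.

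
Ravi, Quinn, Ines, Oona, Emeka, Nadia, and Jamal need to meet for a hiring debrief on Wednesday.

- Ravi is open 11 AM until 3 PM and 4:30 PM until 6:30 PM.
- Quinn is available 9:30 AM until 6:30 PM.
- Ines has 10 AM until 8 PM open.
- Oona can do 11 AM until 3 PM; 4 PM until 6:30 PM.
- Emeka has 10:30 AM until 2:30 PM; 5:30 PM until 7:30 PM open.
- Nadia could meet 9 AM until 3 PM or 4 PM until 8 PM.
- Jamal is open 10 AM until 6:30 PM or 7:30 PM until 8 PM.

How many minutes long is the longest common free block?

210

Ravi ∩ Quinn: 11:00-15:00, 16:30-18:30.
Ravi ∩ Quinn ∩ Ines: 11:00-15:00, 16:30-18:30.
Ravi ∩ Quinn ∩ Ines ∩ Oona: 11:00-15:00, 16:30-18:30.
Ravi ∩ Quinn ∩ Ines ∩ Oona ∩ Emeka: 11:00-14:30, 17:30-18:30.
Ravi ∩ Quinn ∩ Ines ∩ Oona ∩ Emeka ∩ Nadia: 11:00-14:30, 17:30-18:30.
Ravi ∩ Quinn ∩ Ines ∩ Oona ∩ Emeka ∩ Nadia ∩ Jamal: 11:00-14:30, 17:30-18:30.
Those are the intersection windows.
The longest is 11:00-14:30 at 210 minutes.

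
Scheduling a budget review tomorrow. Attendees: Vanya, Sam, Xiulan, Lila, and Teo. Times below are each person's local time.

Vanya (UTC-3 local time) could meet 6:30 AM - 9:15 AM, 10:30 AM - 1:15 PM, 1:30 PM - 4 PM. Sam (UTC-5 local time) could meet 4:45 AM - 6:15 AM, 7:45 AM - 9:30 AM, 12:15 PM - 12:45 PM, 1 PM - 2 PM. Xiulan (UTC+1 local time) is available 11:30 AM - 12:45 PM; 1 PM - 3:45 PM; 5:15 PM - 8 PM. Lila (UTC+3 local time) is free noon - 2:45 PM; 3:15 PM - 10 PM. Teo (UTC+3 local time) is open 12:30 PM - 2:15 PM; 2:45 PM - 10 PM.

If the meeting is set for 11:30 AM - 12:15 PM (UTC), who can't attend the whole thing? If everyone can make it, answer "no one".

Lila, Sam, Teo, Xiulan

Vanya in UTC: 09:30-12:15, 13:30-16:15, 16:30-19:00 (add 3h to convert from UTC-3).
Sam in UTC: 09:45-11:15, 12:45-14:30, 17:15-17:45, 18:00-19:00 (add 5h to convert from UTC-5).
Xiulan in UTC: 10:30-11:45, 12:00-14:45, 16:15-19:00 (subtract 1h to convert from UTC+1).
Lila in UTC: 09:00-11:45, 12:15-19:00 (subtract 3h to convert from UTC+3).
Teo in UTC: 09:30-11:15, 11:45-19:00 (subtract 3h to convert from UTC+3).
Vanya: free for 11:30-12:15. Sam: not fully free for 11:30-12:15. Xiulan: not fully free for 11:30-12:15. Lila: not fully free for 11:30-12:15. Teo: not fully free for 11:30-12:15.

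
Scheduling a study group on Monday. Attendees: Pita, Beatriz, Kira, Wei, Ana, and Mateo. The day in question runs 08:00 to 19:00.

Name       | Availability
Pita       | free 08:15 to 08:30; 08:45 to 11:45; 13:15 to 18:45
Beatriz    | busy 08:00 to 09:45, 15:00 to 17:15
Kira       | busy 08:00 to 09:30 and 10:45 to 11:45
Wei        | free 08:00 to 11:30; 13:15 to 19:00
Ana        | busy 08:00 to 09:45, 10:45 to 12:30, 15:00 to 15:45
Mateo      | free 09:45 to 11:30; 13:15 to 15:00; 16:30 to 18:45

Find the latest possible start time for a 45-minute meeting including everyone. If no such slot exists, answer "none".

18:00

Pita free: 08:15-08:30, 08:45-11:45, 13:15-18:45.
Beatriz free: 09:45-15:00, 17:15-19:00 (invert busy blocks within the working day).
Kira free: 09:30-10:45, 11:45-19:00 (invert busy blocks within the working day).
Wei free: 08:00-11:30, 13:15-19:00.
Ana free: 09:45-10:45, 12:30-15:00, 15:45-19:00 (invert busy blocks within the working day).
Mateo free: 09:45-11:30, 13:15-15:00, 16:30-18:45.
Pita ∩ Beatriz: 09:45-11:45, 13:15-15:00, 17:15-18:45.
Pita ∩ Beatriz ∩ Kira: 09:45-10:45, 13:15-15:00, 17:15-18:45.
Pita ∩ Beatriz ∩ Kira ∩ Wei: 09:45-10:45, 13:15-15:00, 17:15-18:45.
Pita ∩ Beatriz ∩ Kira ∩ Wei ∩ Ana: 09:45-10:45, 13:15-15:00, 17:15-18:45.
Pita ∩ Beatriz ∩ Kira ∩ Wei ∩ Ana ∩ Mateo: 09:45-10:45, 13:15-15:00, 17:15-18:45.
The last common window of at least 45 minutes is 17:15-18:45; a 45-minute meeting can start as late as 18:00 and still end by 18:45.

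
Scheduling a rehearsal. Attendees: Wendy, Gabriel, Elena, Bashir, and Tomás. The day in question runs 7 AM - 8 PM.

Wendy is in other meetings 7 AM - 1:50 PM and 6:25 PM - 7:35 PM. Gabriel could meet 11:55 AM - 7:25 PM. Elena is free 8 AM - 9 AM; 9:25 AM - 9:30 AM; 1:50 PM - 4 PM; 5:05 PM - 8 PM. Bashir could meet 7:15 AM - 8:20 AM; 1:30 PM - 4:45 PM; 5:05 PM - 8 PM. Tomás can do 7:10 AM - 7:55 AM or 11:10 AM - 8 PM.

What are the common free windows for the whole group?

Wendy free: 13:50-18:25, 19:35-20:00 (invert busy blocks within the working day).
Gabriel free: 11:55-19:25.
Elena free: 08:00-09:00, 09:25-09:30, 13:50-16:00, 17:05-20:00.
Bashir free: 07:15-08:20, 13:30-16:45, 17:05-20:00.
Tomás free: 07:10-07:55, 11:10-20:00.
Wendy ∩ Gabriel: 13:50-18:25.
Wendy ∩ Gabriel ∩ Elena: 13:50-16:00, 17:05-18:25.
Wendy ∩ Gabriel ∩ Elena ∩ Bashir: 13:50-16:00, 17:05-18:25.
Wendy ∩ Gabriel ∩ Elena ∩ Bashir ∩ Tomás: 13:50-16:00, 17:05-18:25.

13:50-16:00, 17:05-18:25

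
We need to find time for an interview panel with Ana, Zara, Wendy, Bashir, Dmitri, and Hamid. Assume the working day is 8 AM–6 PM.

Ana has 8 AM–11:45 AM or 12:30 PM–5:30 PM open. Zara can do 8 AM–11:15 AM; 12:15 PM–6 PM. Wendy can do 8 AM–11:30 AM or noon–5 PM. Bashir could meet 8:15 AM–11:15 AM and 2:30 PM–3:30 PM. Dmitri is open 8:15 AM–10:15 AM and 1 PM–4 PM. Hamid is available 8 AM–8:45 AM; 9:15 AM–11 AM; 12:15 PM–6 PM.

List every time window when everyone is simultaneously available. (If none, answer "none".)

08:15-08:45, 09:15-10:15, 14:30-15:30

Ana ∩ Zara: 08:00-11:15, 12:30-17:30.
Ana ∩ Zara ∩ Wendy: 08:00-11:15, 12:30-17:00.
Ana ∩ Zara ∩ Wendy ∩ Bashir: 08:15-11:15, 14:30-15:30.
Ana ∩ Zara ∩ Wendy ∩ Bashir ∩ Dmitri: 08:15-10:15, 14:30-15:30.
Ana ∩ Zara ∩ Wendy ∩ Bashir ∩ Dmitri ∩ Hamid: 08:15-08:45, 09:15-10:15, 14:30-15:30.
Those are the intersection windows.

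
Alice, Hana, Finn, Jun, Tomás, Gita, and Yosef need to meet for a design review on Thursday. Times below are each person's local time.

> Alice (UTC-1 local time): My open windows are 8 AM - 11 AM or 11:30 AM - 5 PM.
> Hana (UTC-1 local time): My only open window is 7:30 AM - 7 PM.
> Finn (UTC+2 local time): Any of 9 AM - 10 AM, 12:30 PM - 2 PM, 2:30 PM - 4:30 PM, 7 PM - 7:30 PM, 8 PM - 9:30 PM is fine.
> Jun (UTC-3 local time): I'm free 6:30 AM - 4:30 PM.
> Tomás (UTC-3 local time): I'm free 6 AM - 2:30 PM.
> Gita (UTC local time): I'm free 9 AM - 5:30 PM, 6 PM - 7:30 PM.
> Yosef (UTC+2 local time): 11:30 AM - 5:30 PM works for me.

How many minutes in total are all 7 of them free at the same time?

210

Alice in UTC: 09:00-12:00, 12:30-18:00 (add 1h to convert from UTC-1).
Hana in UTC: 08:30-20:00 (add 1h to convert from UTC-1).
Finn in UTC: 07:00-08:00, 10:30-12:00, 12:30-14:30, 17:00-17:30, 18:00-19:30 (subtract 2h to convert from UTC+2).
Jun in UTC: 09:30-19:30 (add 3h to convert from UTC-3).
Tomás in UTC: 09:00-17:30 (add 3h to convert from UTC-3).
Gita in UTC: 09:00-17:30, 18:00-19:30.
Yosef in UTC: 09:30-15:30 (subtract 2h to convert from UTC+2).
Alice ∩ Hana: 09:00-12:00, 12:30-18:00.
Alice ∩ Hana ∩ Finn: 10:30-12:00, 12:30-14:30, 17:00-17:30.
Alice ∩ Hana ∩ Finn ∩ Jun: 10:30-12:00, 12:30-14:30, 17:00-17:30.
Alice ∩ Hana ∩ Finn ∩ Jun ∩ Tomás: 10:30-12:00, 12:30-14:30, 17:00-17:30.
Alice ∩ Hana ∩ Finn ∩ Jun ∩ Tomás ∩ Gita: 10:30-12:00, 12:30-14:30, 17:00-17:30.
Alice ∩ Hana ∩ Finn ∩ Jun ∩ Tomás ∩ Gita ∩ Yosef: 10:30-12:00, 12:30-14:30.
Summing the common windows: 90 + 120 = 210 minutes.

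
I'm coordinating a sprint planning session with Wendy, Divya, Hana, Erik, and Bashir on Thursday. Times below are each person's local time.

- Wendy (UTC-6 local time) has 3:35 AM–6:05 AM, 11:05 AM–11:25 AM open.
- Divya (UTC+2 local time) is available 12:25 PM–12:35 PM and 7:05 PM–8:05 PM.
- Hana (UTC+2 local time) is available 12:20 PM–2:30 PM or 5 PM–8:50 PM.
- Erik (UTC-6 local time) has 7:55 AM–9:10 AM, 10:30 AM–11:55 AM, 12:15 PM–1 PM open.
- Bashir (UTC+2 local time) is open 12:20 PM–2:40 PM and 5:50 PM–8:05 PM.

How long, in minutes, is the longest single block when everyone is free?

Wendy in UTC: 09:35-12:05, 17:05-17:25 (add 6h to convert from UTC-6).
Divya in UTC: 10:25-10:35, 17:05-18:05 (subtract 2h to convert from UTC+2).
Hana in UTC: 10:20-12:30, 15:00-18:50 (subtract 2h to convert from UTC+2).
Erik in UTC: 13:55-15:10, 16:30-17:55, 18:15-19:00 (add 6h to convert from UTC-6).
Bashir in UTC: 10:20-12:40, 15:50-18:05 (subtract 2h to convert from UTC+2).
Wendy ∩ Divya: 10:25-10:35, 17:05-17:25.
Wendy ∩ Divya ∩ Hana: 10:25-10:35, 17:05-17:25.
Wendy ∩ Divya ∩ Hana ∩ Erik: 17:05-17:25.
Wendy ∩ Divya ∩ Hana ∩ Erik ∩ Bashir: 17:05-17:25.
Those are the intersection windows.
The longest is 17:05-17:25 at 20 minutes.

20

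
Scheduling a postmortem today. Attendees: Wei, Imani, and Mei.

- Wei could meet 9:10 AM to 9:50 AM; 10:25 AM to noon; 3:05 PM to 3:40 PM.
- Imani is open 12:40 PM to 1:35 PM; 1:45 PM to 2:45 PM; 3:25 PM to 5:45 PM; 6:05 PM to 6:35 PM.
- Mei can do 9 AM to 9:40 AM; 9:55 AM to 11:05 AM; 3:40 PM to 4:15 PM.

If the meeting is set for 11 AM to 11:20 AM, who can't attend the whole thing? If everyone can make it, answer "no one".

Wei: free for 11:00-11:20. Imani: not fully free for 11:00-11:20. Mei: not fully free for 11:00-11:20.

Imani, Mei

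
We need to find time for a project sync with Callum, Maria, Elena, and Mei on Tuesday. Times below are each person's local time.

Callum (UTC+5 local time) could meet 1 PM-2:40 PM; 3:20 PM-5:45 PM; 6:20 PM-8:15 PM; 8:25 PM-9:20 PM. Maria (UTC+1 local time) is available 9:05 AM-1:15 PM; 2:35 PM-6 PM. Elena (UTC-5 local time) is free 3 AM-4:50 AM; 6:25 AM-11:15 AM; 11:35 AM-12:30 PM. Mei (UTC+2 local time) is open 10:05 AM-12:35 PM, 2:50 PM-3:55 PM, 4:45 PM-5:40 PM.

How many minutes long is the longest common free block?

95

Callum in UTC: 08:00-09:40, 10:20-12:45, 13:20-15:15, 15:25-16:20 (subtract 5h to convert from UTC+5).
Maria in UTC: 08:05-12:15, 13:35-17:00 (subtract 1h to convert from UTC+1).
Elena in UTC: 08:00-09:50, 11:25-16:15, 16:35-17:30 (add 5h to convert from UTC-5).
Mei in UTC: 08:05-10:35, 12:50-13:55, 14:45-15:40 (subtract 2h to convert from UTC+2).
Callum ∩ Maria: 08:05-09:40, 10:20-12:15, 13:35-15:15, 15:25-16:20.
Callum ∩ Maria ∩ Elena: 08:05-09:40, 11:25-12:15, 13:35-15:15, 15:25-16:15.
Callum ∩ Maria ∩ Elena ∩ Mei: 08:05-09:40, 13:35-13:55, 14:45-15:15, 15:25-15:40.
The longest is 08:05-09:40 at 95 minutes.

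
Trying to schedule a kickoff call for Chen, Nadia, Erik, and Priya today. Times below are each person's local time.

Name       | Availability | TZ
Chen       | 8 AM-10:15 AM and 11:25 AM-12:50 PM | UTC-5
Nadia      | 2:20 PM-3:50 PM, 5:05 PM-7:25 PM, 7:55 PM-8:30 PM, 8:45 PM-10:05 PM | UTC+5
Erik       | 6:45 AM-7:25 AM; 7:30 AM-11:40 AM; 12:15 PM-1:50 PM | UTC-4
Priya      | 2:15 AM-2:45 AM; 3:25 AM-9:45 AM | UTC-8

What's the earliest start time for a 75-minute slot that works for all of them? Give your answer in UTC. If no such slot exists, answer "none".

Chen in UTC: 13:00-15:15, 16:25-17:50 (add 5h to convert from UTC-5).
Nadia in UTC: 09:20-10:50, 12:05-14:25, 14:55-15:30, 15:45-17:05 (subtract 5h to convert from UTC+5).
Erik in UTC: 10:45-11:25, 11:30-15:40, 16:15-17:50 (add 4h to convert from UTC-4).
Priya in UTC: 10:15-10:45, 11:25-17:45 (add 8h to convert from UTC-8).
Chen ∩ Nadia: 13:00-14:25, 14:55-15:15, 16:25-17:05.
Chen ∩ Nadia ∩ Erik: 13:00-14:25, 14:55-15:15, 16:25-17:05.
Chen ∩ Nadia ∩ Erik ∩ Priya: 13:00-14:25, 14:55-15:15, 16:25-17:05.
The first common window of at least 75 minutes is 13:00-14:25, so the earliest start is 13:00.

13:00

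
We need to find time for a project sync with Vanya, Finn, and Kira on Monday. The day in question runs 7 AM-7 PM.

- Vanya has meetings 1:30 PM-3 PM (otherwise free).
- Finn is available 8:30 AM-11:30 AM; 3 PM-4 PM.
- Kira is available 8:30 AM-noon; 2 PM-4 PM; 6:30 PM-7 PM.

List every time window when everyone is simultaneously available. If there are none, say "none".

08:30-11:30, 15:00-16:00

Vanya free: 07:00-13:30, 15:00-19:00 (invert busy blocks within the working day).
Finn free: 08:30-11:30, 15:00-16:00.
Kira free: 08:30-12:00, 14:00-16:00, 18:30-19:00.
Vanya ∩ Finn: 08:30-11:30, 15:00-16:00.
Vanya ∩ Finn ∩ Kira: 08:30-11:30, 15:00-16:00.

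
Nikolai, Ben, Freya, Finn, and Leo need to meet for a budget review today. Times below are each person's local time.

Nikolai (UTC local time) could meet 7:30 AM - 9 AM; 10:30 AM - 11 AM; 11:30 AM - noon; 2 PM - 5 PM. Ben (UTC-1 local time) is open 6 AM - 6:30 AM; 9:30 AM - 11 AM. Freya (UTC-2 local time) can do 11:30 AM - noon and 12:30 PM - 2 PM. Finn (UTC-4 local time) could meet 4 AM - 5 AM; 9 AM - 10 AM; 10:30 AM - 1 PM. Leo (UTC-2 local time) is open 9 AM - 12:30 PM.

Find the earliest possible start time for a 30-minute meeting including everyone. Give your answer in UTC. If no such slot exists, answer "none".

none

Nikolai in UTC: 07:30-09:00, 10:30-11:00, 11:30-12:00, 14:00-17:00.
Ben in UTC: 07:00-07:30, 10:30-12:00 (add 1h to convert from UTC-1).
Freya in UTC: 13:30-14:00, 14:30-16:00 (add 2h to convert from UTC-2).
Finn in UTC: 08:00-09:00, 13:00-14:00, 14:30-17:00 (add 4h to convert from UTC-4).
Leo in UTC: 11:00-14:30 (add 2h to convert from UTC-2).
Nikolai ∩ Ben: 10:30-11:00, 11:30-12:00.
Nikolai ∩ Ben ∩ Freya: ∅.
Nikolai ∩ Ben ∩ Freya ∩ Finn: ∅.
Nikolai ∩ Ben ∩ Freya ∩ Finn ∩ Leo: ∅.
There is no time when everyone is free.
No common window is at least 30 minutes long.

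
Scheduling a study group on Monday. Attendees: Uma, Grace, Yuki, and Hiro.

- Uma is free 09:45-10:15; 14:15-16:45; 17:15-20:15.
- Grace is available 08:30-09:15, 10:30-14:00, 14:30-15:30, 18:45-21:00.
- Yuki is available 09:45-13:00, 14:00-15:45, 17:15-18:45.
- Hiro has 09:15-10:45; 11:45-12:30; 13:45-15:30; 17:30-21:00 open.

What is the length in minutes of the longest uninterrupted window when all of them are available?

Uma ∩ Grace: 14:30-15:30, 18:45-20:15.
Uma ∩ Grace ∩ Yuki: 14:30-15:30.
Uma ∩ Grace ∩ Yuki ∩ Hiro: 14:30-15:30.
The longest is 14:30-15:30 at 60 minutes.

60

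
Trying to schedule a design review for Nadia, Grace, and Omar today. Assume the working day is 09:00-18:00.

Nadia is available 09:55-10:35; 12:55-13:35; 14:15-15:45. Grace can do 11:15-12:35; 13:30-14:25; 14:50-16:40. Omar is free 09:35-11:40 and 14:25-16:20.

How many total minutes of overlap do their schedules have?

Nadia ∩ Grace: 13:30-13:35, 14:15-14:25, 14:50-15:45.
Nadia ∩ Grace ∩ Omar: 14:50-15:45.
That's a single block of 55 minutes.

55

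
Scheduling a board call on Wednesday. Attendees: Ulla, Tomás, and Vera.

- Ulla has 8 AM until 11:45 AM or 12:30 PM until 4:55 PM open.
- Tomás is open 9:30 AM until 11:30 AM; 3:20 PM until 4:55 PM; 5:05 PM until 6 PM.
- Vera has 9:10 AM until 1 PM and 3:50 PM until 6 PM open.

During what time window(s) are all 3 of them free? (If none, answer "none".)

Ulla ∩ Tomás: 09:30-11:30, 15:20-16:55.
Ulla ∩ Tomás ∩ Vera: 09:30-11:30, 15:50-16:55.
So the common availability across everyone is 09:30-11:30, 15:50-16:55.

09:30-11:30, 15:50-16:55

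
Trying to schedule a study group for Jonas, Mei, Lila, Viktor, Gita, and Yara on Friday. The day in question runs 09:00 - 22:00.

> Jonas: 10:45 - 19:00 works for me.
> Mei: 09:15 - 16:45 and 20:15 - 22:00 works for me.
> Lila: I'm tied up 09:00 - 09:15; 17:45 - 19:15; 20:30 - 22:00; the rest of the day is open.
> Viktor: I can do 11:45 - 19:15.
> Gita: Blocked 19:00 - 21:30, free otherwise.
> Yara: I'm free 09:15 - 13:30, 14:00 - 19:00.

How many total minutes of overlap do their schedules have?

Jonas free: 10:45-19:00.
Mei free: 09:15-16:45, 20:15-22:00.
Lila free: 09:15-17:45, 19:15-20:30 (invert busy blocks within the working day).
Viktor free: 11:45-19:15.
Gita free: 09:00-19:00, 21:30-22:00 (invert busy blocks within the working day).
Yara free: 09:15-13:30, 14:00-19:00.
Jonas ∩ Mei: 10:45-16:45.
Jonas ∩ Mei ∩ Lila: 10:45-16:45.
Jonas ∩ Mei ∩ Lila ∩ Viktor: 11:45-16:45.
Jonas ∩ Mei ∩ Lila ∩ Viktor ∩ Gita: 11:45-16:45.
Jonas ∩ Mei ∩ Lila ∩ Viktor ∩ Gita ∩ Yara: 11:45-13:30, 14:00-16:45.
So the common availability across everyone is 11:45-13:30, 14:00-16:45.
Summing the common windows: 105 + 165 = 270 minutes.

270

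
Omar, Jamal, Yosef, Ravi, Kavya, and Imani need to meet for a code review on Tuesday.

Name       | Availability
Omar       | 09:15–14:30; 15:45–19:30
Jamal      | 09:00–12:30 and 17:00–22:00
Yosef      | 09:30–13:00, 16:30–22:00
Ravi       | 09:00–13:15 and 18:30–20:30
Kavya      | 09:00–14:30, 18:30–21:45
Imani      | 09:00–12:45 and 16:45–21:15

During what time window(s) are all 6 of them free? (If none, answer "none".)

09:30-12:30, 18:30-19:30

Omar ∩ Jamal: 09:15-12:30, 17:00-19:30.
Omar ∩ Jamal ∩ Yosef: 09:30-12:30, 17:00-19:30.
Omar ∩ Jamal ∩ Yosef ∩ Ravi: 09:30-12:30, 18:30-19:30.
Omar ∩ Jamal ∩ Yosef ∩ Ravi ∩ Kavya: 09:30-12:30, 18:30-19:30.
Omar ∩ Jamal ∩ Yosef ∩ Ravi ∩ Kavya ∩ Imani: 09:30-12:30, 18:30-19:30.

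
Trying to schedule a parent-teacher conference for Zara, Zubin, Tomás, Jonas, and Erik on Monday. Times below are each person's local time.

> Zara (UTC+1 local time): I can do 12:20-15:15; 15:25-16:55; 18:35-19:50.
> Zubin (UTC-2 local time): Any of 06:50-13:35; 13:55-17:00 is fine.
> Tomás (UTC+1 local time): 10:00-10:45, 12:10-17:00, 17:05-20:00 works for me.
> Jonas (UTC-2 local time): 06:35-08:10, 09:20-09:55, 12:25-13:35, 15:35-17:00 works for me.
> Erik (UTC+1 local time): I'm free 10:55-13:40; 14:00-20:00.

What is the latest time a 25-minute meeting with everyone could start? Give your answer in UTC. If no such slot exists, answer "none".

18:25

Zara in UTC: 11:20-14:15, 14:25-15:55, 17:35-18:50 (subtract 1h to convert from UTC+1).
Zubin in UTC: 08:50-15:35, 15:55-19:00 (add 2h to convert from UTC-2).
Tomás in UTC: 09:00-09:45, 11:10-16:00, 16:05-19:00 (subtract 1h to convert from UTC+1).
Jonas in UTC: 08:35-10:10, 11:20-11:55, 14:25-15:35, 17:35-19:00 (add 2h to convert from UTC-2).
Erik in UTC: 09:55-12:40, 13:00-19:00 (subtract 1h to convert from UTC+1).
Zara ∩ Zubin: 11:20-14:15, 14:25-15:35, 17:35-18:50.
Zara ∩ Zubin ∩ Tomás: 11:20-14:15, 14:25-15:35, 17:35-18:50.
Zara ∩ Zubin ∩ Tomás ∩ Jonas: 11:20-11:55, 14:25-15:35, 17:35-18:50.
Zara ∩ Zubin ∩ Tomás ∩ Jonas ∩ Erik: 11:20-11:55, 14:25-15:35, 17:35-18:50.
Those are the intersection windows.
The last common window of at least 25 minutes is 17:35-18:50; a 25-minute meeting can start as late as 18:25 and still end by 18:50.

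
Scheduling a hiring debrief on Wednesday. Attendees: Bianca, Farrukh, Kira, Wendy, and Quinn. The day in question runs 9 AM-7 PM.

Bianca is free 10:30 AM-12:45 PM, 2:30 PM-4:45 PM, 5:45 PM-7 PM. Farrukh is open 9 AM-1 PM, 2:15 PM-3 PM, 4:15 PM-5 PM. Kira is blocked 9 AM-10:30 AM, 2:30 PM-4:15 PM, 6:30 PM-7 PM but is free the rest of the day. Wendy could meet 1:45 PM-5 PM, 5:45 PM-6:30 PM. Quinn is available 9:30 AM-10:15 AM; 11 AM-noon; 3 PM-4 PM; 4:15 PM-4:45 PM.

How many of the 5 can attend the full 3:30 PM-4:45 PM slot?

Bianca free: 10:30-12:45, 14:30-16:45, 17:45-19:00.
Farrukh free: 09:00-13:00, 14:15-15:00, 16:15-17:00.
Kira free: 10:30-14:30, 16:15-18:30 (invert busy blocks within the working day).
Wendy free: 13:45-17:00, 17:45-18:30.
Quinn free: 09:30-10:15, 11:00-12:00, 15:00-16:00, 16:15-16:45.
Bianca and Wendy can make the full 15:30-16:45 slot — that's 2.

2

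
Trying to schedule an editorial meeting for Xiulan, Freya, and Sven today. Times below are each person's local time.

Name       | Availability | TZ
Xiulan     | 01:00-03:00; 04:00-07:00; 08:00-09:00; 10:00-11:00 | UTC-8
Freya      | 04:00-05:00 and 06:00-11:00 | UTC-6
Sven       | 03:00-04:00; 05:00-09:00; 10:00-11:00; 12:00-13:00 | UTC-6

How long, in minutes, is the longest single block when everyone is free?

180

Xiulan in UTC: 09:00-11:00, 12:00-15:00, 16:00-17:00, 18:00-19:00 (add 8h to convert from UTC-8).
Freya in UTC: 10:00-11:00, 12:00-17:00 (add 6h to convert from UTC-6).
Sven in UTC: 09:00-10:00, 11:00-15:00, 16:00-17:00, 18:00-19:00 (add 6h to convert from UTC-6).
Xiulan ∩ Freya: 10:00-11:00, 12:00-15:00, 16:00-17:00.
Xiulan ∩ Freya ∩ Sven: 12:00-15:00, 16:00-17:00.
The longest is 12:00-15:00 at 180 minutes.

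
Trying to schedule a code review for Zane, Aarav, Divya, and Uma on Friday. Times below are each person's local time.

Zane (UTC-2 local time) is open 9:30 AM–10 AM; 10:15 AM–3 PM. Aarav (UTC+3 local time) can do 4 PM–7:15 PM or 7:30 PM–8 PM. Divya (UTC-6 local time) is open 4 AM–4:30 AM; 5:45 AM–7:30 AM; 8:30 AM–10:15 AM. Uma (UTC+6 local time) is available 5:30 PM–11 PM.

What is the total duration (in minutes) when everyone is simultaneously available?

Zane in UTC: 11:30-12:00, 12:15-17:00 (add 2h to convert from UTC-2).
Aarav in UTC: 13:00-16:15, 16:30-17:00 (subtract 3h to convert from UTC+3).
Divya in UTC: 10:00-10:30, 11:45-13:30, 14:30-16:15 (add 6h to convert from UTC-6).
Uma in UTC: 11:30-17:00 (subtract 6h to convert from UTC+6).
Zane ∩ Aarav: 13:00-16:15, 16:30-17:00.
Zane ∩ Aarav ∩ Divya: 13:00-13:30, 14:30-16:15.
Zane ∩ Aarav ∩ Divya ∩ Uma: 13:00-13:30, 14:30-16:15.
Summing the common windows: 30 + 105 = 135 minutes.

135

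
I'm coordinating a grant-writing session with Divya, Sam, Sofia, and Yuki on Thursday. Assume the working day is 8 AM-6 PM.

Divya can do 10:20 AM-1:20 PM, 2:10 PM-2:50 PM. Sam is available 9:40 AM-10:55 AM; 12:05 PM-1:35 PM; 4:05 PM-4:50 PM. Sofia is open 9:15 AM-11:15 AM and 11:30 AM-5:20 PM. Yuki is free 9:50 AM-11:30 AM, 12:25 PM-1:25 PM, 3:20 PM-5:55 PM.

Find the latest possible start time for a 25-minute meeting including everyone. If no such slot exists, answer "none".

Divya ∩ Sam: 10:20-10:55, 12:05-13:20.
Divya ∩ Sam ∩ Sofia: 10:20-10:55, 12:05-13:20.
Divya ∩ Sam ∩ Sofia ∩ Yuki: 10:20-10:55, 12:25-13:20.
The last common window of at least 25 minutes is 12:25-13:20; a 25-minute meeting can start as late as 12:55 and still end by 13:20.

12:55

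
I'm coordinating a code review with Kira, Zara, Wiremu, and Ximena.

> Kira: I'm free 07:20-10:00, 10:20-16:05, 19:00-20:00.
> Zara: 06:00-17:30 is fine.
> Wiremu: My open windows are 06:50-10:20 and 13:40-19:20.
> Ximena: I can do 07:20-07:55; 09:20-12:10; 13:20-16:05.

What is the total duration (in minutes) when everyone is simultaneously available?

220

Kira ∩ Zara: 07:20-10:00, 10:20-16:05.
Kira ∩ Zara ∩ Wiremu: 07:20-10:00, 13:40-16:05.
Kira ∩ Zara ∩ Wiremu ∩ Ximena: 07:20-07:55, 09:20-10:00, 13:40-16:05.
So the common availability across everyone is 07:20-07:55, 09:20-10:00, 13:40-16:05.
Summing the common windows: 35 + 40 + 145 = 220 minutes.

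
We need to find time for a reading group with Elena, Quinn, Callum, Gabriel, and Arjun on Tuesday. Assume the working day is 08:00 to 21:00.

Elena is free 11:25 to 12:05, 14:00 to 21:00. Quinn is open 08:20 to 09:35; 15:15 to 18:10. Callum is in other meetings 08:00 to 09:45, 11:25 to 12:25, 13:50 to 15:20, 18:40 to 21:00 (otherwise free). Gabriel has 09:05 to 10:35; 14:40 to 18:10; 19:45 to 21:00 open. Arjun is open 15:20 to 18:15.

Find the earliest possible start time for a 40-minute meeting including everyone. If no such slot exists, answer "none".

Elena free: 11:25-12:05, 14:00-21:00.
Quinn free: 08:20-09:35, 15:15-18:10.
Callum free: 09:45-11:25, 12:25-13:50, 15:20-18:40 (invert busy blocks within the working day).
Gabriel free: 09:05-10:35, 14:40-18:10, 19:45-21:00.
Arjun free: 15:20-18:15.
Elena ∩ Quinn: 15:15-18:10.
Elena ∩ Quinn ∩ Callum: 15:20-18:10.
Elena ∩ Quinn ∩ Callum ∩ Gabriel: 15:20-18:10.
Elena ∩ Quinn ∩ Callum ∩ Gabriel ∩ Arjun: 15:20-18:10.
Those are the intersection windows.
The first common window of at least 40 minutes is 15:20-18:10, so the earliest start is 15:20.

15:20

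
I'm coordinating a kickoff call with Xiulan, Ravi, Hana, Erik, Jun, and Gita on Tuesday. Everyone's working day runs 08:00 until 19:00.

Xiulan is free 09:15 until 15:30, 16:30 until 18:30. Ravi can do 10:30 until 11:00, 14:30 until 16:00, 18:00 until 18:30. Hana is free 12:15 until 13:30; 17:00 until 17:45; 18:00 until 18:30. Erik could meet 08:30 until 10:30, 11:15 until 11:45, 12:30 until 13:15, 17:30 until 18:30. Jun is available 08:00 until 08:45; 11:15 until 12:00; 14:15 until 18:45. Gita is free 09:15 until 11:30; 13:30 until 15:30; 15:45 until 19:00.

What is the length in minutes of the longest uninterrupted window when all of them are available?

30

Xiulan ∩ Ravi: 10:30-11:00, 14:30-15:30, 18:00-18:30.
Xiulan ∩ Ravi ∩ Hana: 18:00-18:30.
Xiulan ∩ Ravi ∩ Hana ∩ Erik: 18:00-18:30.
Xiulan ∩ Ravi ∩ Hana ∩ Erik ∩ Jun: 18:00-18:30.
Xiulan ∩ Ravi ∩ Hana ∩ Erik ∩ Jun ∩ Gita: 18:00-18:30.
The longest is 18:00-18:30 at 30 minutes.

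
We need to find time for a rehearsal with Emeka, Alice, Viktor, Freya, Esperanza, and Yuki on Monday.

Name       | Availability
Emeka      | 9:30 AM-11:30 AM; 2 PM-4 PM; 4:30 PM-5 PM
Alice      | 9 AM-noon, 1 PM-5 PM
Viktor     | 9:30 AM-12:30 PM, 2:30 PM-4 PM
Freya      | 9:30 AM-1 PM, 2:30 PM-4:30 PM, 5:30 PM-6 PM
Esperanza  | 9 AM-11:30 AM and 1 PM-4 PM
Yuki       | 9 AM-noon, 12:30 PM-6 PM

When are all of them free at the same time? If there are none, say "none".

09:30-11:30, 14:30-16:00

Emeka ∩ Alice: 09:30-11:30, 14:00-16:00, 16:30-17:00.
Emeka ∩ Alice ∩ Viktor: 09:30-11:30, 14:30-16:00.
Emeka ∩ Alice ∩ Viktor ∩ Freya: 09:30-11:30, 14:30-16:00.
Emeka ∩ Alice ∩ Viktor ∩ Freya ∩ Esperanza: 09:30-11:30, 14:30-16:00.
Emeka ∩ Alice ∩ Viktor ∩ Freya ∩ Esperanza ∩ Yuki: 09:30-11:30, 14:30-16:00.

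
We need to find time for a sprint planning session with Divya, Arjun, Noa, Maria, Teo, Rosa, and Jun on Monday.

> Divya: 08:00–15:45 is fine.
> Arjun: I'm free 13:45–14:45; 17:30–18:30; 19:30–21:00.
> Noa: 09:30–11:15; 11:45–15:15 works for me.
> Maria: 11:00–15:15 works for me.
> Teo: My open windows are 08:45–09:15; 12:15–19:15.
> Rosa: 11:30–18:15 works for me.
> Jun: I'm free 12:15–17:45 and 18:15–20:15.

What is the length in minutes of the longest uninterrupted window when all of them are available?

60

Divya ∩ Arjun: 13:45-14:45.
Divya ∩ Arjun ∩ Noa: 13:45-14:45.
Divya ∩ Arjun ∩ Noa ∩ Maria: 13:45-14:45.
Divya ∩ Arjun ∩ Noa ∩ Maria ∩ Teo: 13:45-14:45.
Divya ∩ Arjun ∩ Noa ∩ Maria ∩ Teo ∩ Rosa: 13:45-14:45.
Divya ∩ Arjun ∩ Noa ∩ Maria ∩ Teo ∩ Rosa ∩ Jun: 13:45-14:45.
Those are the intersection windows.
The longest is 13:45-14:45 at 60 minutes.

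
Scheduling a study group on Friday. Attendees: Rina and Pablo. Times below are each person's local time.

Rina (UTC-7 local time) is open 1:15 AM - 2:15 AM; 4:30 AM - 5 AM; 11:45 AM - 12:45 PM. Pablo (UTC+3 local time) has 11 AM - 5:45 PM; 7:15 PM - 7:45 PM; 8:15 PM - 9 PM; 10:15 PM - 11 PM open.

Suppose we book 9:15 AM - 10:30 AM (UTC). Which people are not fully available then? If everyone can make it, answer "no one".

Rina

Rina in UTC: 08:15-09:15, 11:30-12:00, 18:45-19:45 (add 7h to convert from UTC-7).
Pablo in UTC: 08:00-14:45, 16:15-16:45, 17:15-18:00, 19:15-20:00 (subtract 3h to convert from UTC+3).
Rina: not fully free for 09:15-10:30. Pablo: free for 09:15-10:30.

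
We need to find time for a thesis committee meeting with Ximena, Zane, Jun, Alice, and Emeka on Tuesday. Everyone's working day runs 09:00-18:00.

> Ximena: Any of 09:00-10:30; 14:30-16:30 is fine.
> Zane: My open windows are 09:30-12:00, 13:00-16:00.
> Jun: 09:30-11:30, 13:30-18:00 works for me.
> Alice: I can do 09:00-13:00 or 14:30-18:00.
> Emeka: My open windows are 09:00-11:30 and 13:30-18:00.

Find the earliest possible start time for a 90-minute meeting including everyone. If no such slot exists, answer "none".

Ximena ∩ Zane: 09:30-10:30, 14:30-16:00.
Ximena ∩ Zane ∩ Jun: 09:30-10:30, 14:30-16:00.
Ximena ∩ Zane ∩ Jun ∩ Alice: 09:30-10:30, 14:30-16:00.
Ximena ∩ Zane ∩ Jun ∩ Alice ∩ Emeka: 09:30-10:30, 14:30-16:00.
The first common window of at least 90 minutes is 14:30-16:00, so the earliest start is 14:30.

14:30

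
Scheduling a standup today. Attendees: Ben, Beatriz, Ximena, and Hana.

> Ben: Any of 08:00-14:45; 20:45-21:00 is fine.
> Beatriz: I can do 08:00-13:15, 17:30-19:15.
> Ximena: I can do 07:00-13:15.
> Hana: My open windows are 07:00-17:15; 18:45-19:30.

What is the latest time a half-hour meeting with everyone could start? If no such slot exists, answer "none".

Ben ∩ Beatriz: 08:00-13:15.
Ben ∩ Beatriz ∩ Ximena: 08:00-13:15.
Ben ∩ Beatriz ∩ Ximena ∩ Hana: 08:00-13:15.
Those are the intersection windows.
The last common window of at least 30 minutes is 08:00-13:15; a 30-minute meeting can start as late as 12:45 and still end by 13:15.

12:45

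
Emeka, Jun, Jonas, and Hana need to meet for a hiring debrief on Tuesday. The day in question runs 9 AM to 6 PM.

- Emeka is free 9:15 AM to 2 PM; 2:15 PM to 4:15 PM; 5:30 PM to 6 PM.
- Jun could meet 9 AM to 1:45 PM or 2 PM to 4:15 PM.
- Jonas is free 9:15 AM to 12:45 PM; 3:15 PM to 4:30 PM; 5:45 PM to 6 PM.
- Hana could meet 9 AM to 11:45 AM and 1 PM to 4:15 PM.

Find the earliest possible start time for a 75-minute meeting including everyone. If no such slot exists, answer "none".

Emeka ∩ Jun: 09:15-13:45, 14:15-16:15.
Emeka ∩ Jun ∩ Jonas: 09:15-12:45, 15:15-16:15.
Emeka ∩ Jun ∩ Jonas ∩ Hana: 09:15-11:45, 15:15-16:15.
The first common window of at least 75 minutes is 09:15-11:45, so the earliest start is 09:15.

09:15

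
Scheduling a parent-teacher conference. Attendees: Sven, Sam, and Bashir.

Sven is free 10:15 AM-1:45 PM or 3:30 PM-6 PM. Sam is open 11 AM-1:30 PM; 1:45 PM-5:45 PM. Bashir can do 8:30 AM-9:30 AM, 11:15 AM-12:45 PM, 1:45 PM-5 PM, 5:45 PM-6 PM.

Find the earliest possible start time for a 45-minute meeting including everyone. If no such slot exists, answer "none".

11:15

Sven ∩ Sam: 11:00-13:30, 15:30-17:45.
Sven ∩ Sam ∩ Bashir: 11:15-12:45, 15:30-17:00.
So the common availability across everyone is 11:15-12:45, 15:30-17:00.
The first common window of at least 45 minutes is 11:15-12:45, so the earliest start is 11:15.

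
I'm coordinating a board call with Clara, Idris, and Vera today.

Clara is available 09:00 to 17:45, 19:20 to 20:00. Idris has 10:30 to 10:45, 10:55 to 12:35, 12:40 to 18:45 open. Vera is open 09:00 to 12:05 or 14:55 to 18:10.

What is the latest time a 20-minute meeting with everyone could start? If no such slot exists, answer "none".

Clara ∩ Idris: 10:30-10:45, 10:55-12:35, 12:40-17:45.
Clara ∩ Idris ∩ Vera: 10:30-10:45, 10:55-12:05, 14:55-17:45.
The last common window of at least 20 minutes is 14:55-17:45; a 20-minute meeting can start as late as 17:25 and still end by 17:45.

17:25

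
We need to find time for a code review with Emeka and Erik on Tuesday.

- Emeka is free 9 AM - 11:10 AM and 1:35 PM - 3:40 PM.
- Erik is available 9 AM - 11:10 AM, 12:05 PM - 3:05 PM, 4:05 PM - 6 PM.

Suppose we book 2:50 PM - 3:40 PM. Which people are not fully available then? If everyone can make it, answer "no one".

Emeka: free for 14:50-15:40. Erik: not fully free for 14:50-15:40.

Erik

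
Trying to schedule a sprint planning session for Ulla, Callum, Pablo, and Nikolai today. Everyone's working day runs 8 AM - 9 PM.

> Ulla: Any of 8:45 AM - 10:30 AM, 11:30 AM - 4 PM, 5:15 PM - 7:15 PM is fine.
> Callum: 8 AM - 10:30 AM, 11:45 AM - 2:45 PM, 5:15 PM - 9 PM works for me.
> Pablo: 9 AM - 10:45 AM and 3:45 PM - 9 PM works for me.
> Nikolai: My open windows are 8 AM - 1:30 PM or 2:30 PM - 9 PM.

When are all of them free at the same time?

Ulla ∩ Callum: 08:45-10:30, 11:45-14:45, 17:15-19:15.
Ulla ∩ Callum ∩ Pablo: 09:00-10:30, 17:15-19:15.
Ulla ∩ Callum ∩ Pablo ∩ Nikolai: 09:00-10:30, 17:15-19:15.
Those are the intersection windows.

09:00-10:30, 17:15-19:15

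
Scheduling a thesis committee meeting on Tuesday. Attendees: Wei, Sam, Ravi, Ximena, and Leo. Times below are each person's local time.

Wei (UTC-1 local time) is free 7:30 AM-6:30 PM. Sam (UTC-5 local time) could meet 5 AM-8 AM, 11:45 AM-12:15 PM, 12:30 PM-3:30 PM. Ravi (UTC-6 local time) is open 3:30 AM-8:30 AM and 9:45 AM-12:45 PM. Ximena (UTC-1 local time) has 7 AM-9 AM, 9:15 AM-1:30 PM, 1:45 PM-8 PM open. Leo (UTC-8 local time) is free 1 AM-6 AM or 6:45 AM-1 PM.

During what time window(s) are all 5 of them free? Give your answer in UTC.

Wei in UTC: 08:30-19:30 (add 1h to convert from UTC-1).
Sam in UTC: 10:00-13:00, 16:45-17:15, 17:30-20:30 (add 5h to convert from UTC-5).
Ravi in UTC: 09:30-14:30, 15:45-18:45 (add 6h to convert from UTC-6).
Ximena in UTC: 08:00-10:00, 10:15-14:30, 14:45-21:00 (add 1h to convert from UTC-1).
Leo in UTC: 09:00-14:00, 14:45-21:00 (add 8h to convert from UTC-8).
Wei ∩ Sam: 10:00-13:00, 16:45-17:15, 17:30-19:30.
Wei ∩ Sam ∩ Ravi: 10:00-13:00, 16:45-17:15, 17:30-18:45.
Wei ∩ Sam ∩ Ravi ∩ Ximena: 10:15-13:00, 16:45-17:15, 17:30-18:45.
Wei ∩ Sam ∩ Ravi ∩ Ximena ∩ Leo: 10:15-13:00, 16:45-17:15, 17:30-18:45.
So the common availability across everyone is 10:15-13:00, 16:45-17:15, 17:30-18:45.

10:15-13:00, 16:45-17:15, 17:30-18:45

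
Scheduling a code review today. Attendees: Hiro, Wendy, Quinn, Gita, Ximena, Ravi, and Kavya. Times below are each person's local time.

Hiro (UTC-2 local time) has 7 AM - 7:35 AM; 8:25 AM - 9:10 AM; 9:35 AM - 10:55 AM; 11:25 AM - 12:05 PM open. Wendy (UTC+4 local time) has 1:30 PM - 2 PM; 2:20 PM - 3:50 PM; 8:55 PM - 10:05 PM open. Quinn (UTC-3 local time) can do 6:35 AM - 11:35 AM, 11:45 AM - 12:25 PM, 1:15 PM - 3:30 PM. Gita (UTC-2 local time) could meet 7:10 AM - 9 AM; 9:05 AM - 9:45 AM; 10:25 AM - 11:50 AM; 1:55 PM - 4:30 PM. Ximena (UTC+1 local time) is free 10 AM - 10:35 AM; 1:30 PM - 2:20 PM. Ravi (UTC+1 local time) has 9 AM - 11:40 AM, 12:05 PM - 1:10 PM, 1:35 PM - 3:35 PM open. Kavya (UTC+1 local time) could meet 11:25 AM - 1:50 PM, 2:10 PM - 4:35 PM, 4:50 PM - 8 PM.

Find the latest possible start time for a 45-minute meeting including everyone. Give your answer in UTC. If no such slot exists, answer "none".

Hiro in UTC: 09:00-09:35, 10:25-11:10, 11:35-12:55, 13:25-14:05 (add 2h to convert from UTC-2).
Wendy in UTC: 09:30-10:00, 10:20-11:50, 16:55-18:05 (subtract 4h to convert from UTC+4).
Quinn in UTC: 09:35-14:35, 14:45-15:25, 16:15-18:30 (add 3h to convert from UTC-3).
Gita in UTC: 09:10-11:00, 11:05-11:45, 12:25-13:50, 15:55-18:30 (add 2h to convert from UTC-2).
Ximena in UTC: 09:00-09:35, 12:30-13:20 (subtract 1h to convert from UTC+1).
Ravi in UTC: 08:00-10:40, 11:05-12:10, 12:35-14:35 (subtract 1h to convert from UTC+1).
Kavya in UTC: 10:25-12:50, 13:10-15:35, 15:50-19:00 (subtract 1h to convert from UTC+1).
Hiro ∩ Wendy: 09:30-09:35, 10:25-11:10, 11:35-11:50.
Hiro ∩ Wendy ∩ Quinn: 10:25-11:10, 11:35-11:50.
Hiro ∩ Wendy ∩ Quinn ∩ Gita: 10:25-11:00, 11:05-11:10, 11:35-11:45.
Hiro ∩ Wendy ∩ Quinn ∩ Gita ∩ Ximena: ∅.
Hiro ∩ Wendy ∩ Quinn ∩ Gita ∩ Ximena ∩ Ravi: ∅.
Hiro ∩ Wendy ∩ Quinn ∩ Gita ∩ Ximena ∩ Ravi ∩ Kavya: ∅.
There is no time when everyone is free.
No common window is at least 45 minutes long.

none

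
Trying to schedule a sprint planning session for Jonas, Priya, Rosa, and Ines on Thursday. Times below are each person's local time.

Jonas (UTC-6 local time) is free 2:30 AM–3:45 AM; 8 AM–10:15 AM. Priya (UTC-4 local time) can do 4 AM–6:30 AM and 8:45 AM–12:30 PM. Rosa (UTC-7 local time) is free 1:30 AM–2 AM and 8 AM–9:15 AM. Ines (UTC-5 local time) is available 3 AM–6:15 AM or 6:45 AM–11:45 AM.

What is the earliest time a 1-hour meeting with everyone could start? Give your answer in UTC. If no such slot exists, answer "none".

15:00

Jonas in UTC: 08:30-09:45, 14:00-16:15 (add 6h to convert from UTC-6).
Priya in UTC: 08:00-10:30, 12:45-16:30 (add 4h to convert from UTC-4).
Rosa in UTC: 08:30-09:00, 15:00-16:15 (add 7h to convert from UTC-7).
Ines in UTC: 08:00-11:15, 11:45-16:45 (add 5h to convert from UTC-5).
Jonas ∩ Priya: 08:30-09:45, 14:00-16:15.
Jonas ∩ Priya ∩ Rosa: 08:30-09:00, 15:00-16:15.
Jonas ∩ Priya ∩ Rosa ∩ Ines: 08:30-09:00, 15:00-16:15.
The first common window of at least 60 minutes is 15:00-16:15, so the earliest start is 15:00.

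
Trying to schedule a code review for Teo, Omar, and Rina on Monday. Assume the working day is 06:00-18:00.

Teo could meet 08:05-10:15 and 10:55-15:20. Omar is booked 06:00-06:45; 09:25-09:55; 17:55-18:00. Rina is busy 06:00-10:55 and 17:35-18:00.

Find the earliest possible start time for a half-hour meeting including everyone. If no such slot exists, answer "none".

10:55

Teo free: 08:05-10:15, 10:55-15:20.
Omar free: 06:45-09:25, 09:55-17:55 (invert busy blocks within the working day).
Rina free: 10:55-17:35 (invert busy blocks within the working day).
Teo ∩ Omar: 08:05-09:25, 09:55-10:15, 10:55-15:20.
Teo ∩ Omar ∩ Rina: 10:55-15:20.
The first common window of at least 30 minutes is 10:55-15:20, so the earliest start is 10:55.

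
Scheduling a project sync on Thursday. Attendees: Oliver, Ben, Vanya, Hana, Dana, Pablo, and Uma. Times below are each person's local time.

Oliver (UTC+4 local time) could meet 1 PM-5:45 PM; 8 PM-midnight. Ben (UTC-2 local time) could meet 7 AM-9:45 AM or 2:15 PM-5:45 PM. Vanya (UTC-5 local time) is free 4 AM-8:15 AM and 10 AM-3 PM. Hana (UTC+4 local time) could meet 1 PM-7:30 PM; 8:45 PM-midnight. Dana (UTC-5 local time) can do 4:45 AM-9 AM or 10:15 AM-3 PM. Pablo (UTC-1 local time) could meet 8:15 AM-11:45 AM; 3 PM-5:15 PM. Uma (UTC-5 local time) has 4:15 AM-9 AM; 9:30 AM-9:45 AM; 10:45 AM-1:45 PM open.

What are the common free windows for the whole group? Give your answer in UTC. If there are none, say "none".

09:45-11:45, 16:45-18:15

Oliver in UTC: 09:00-13:45, 16:00-20:00 (subtract 4h to convert from UTC+4).
Ben in UTC: 09:00-11:45, 16:15-19:45 (add 2h to convert from UTC-2).
Vanya in UTC: 09:00-13:15, 15:00-20:00 (add 5h to convert from UTC-5).
Hana in UTC: 09:00-15:30, 16:45-20:00 (subtract 4h to convert from UTC+4).
Dana in UTC: 09:45-14:00, 15:15-20:00 (add 5h to convert from UTC-5).
Pablo in UTC: 09:15-12:45, 16:00-18:15 (add 1h to convert from UTC-1).
Uma in UTC: 09:15-14:00, 14:30-14:45, 15:45-18:45 (add 5h to convert from UTC-5).
Oliver ∩ Ben: 09:00-11:45, 16:15-19:45.
Oliver ∩ Ben ∩ Vanya: 09:00-11:45, 16:15-19:45.
Oliver ∩ Ben ∩ Vanya ∩ Hana: 09:00-11:45, 16:45-19:45.
Oliver ∩ Ben ∩ Vanya ∩ Hana ∩ Dana: 09:45-11:45, 16:45-19:45.
Oliver ∩ Ben ∩ Vanya ∩ Hana ∩ Dana ∩ Pablo: 09:45-11:45, 16:45-18:15.
Oliver ∩ Ben ∩ Vanya ∩ Hana ∩ Dana ∩ Pablo ∩ Uma: 09:45-11:45, 16:45-18:15.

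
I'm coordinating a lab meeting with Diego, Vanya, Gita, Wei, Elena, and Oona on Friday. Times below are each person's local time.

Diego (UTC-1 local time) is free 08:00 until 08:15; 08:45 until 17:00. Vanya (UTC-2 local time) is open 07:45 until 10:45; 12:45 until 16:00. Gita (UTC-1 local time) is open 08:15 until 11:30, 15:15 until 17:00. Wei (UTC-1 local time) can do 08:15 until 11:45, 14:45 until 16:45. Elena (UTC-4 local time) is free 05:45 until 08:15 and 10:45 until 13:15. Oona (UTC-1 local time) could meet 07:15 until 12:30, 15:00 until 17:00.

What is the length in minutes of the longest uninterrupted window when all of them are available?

150

Diego in UTC: 09:00-09:15, 09:45-18:00 (add 1h to convert from UTC-1).
Vanya in UTC: 09:45-12:45, 14:45-18:00 (add 2h to convert from UTC-2).
Gita in UTC: 09:15-12:30, 16:15-18:00 (add 1h to convert from UTC-1).
Wei in UTC: 09:15-12:45, 15:45-17:45 (add 1h to convert from UTC-1).
Elena in UTC: 09:45-12:15, 14:45-17:15 (add 4h to convert from UTC-4).
Oona in UTC: 08:15-13:30, 16:00-18:00 (add 1h to convert from UTC-1).
Diego ∩ Vanya: 09:45-12:45, 14:45-18:00.
Diego ∩ Vanya ∩ Gita: 09:45-12:30, 16:15-18:00.
Diego ∩ Vanya ∩ Gita ∩ Wei: 09:45-12:30, 16:15-17:45.
Diego ∩ Vanya ∩ Gita ∩ Wei ∩ Elena: 09:45-12:15, 16:15-17:15.
Diego ∩ Vanya ∩ Gita ∩ Wei ∩ Elena ∩ Oona: 09:45-12:15, 16:15-17:15.
So the common availability across everyone is 09:45-12:15, 16:15-17:15.
The longest is 09:45-12:15 at 150 minutes.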